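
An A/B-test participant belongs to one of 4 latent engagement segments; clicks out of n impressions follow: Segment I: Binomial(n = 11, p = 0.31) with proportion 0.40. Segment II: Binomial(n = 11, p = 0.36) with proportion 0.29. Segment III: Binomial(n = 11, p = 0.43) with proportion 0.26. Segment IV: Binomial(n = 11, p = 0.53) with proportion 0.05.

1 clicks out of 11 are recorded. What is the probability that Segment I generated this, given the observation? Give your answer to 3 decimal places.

0.652

P(component k | x) = π_k·f_k(x) / marginal(x), where marginal(x) = Σ_j π_j·f_j(x).
Evaluate each component's likelihood at the observed value:
  f_I = C(11,1)·0.31^1·0.69^10 = 11·0.31·0.0244619 = 0.0834152
  f_II = C(11,1)·0.36^1·0.64^10 = 11·0.36·0.0115292 = 0.0456557
  f_III = C(11,1)·0.43^1·0.57^10 = 11·0.43·0.00362033 = 0.0171242
  f_IV = C(11,1)·0.53^1·0.47^10 = 11·0.53·0.000525991 = 0.00306653
Weight by the priors:
  π_I·f_I = 0.40 × 0.0834152 = 0.0333661
  π_II·f_II = 0.29 × 0.0456557 = 0.0132402
  π_III·f_III = 0.26 × 0.0171242 = 0.00445229
  π_IV·f_IV = 0.05 × 0.00306653 = 0.000153326
Evidence: 0.0333661 + 0.0132402 + 0.00445229 + 0.000153326 = 0.0512118
Responsibility of Segment I: 0.0333661 / 0.0512118 ≈ 0.652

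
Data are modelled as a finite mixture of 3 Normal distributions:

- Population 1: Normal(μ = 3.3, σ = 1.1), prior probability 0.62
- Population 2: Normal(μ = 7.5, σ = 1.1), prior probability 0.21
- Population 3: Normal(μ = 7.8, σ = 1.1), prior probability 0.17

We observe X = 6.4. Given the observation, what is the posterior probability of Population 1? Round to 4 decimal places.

Apply Bayes' rule: the posterior for each component is proportional to its prior times its likelihood at x.
Component likelihoods at x = 6.4:
  f_1 = (1/(1.1·√(2π)))·exp(−(6.4−3.3)²/(2·1.1²)) = 0.362675·exp(-3.97107) = 0.00683757
  f_2 = (1/(1.1·√(2π)))·exp(−(6.4−7.5)²/(2·1.1²)) = 0.362675·exp(-0.50000) = 0.219973
  f_3 = (1/(1.1·√(2π)))·exp(−(6.4−7.8)²/(2·1.1²)) = 0.362675·exp(-0.80992) = 0.161352
Weight by the priors:
  w_1·f_1 = 0.62 × 0.00683757 = 0.00423929
  w_2·f_2 = 0.21 × 0.219973 = 0.0461944
  w_3·f_3 = 0.17 × 0.161352 = 0.0274299
Normaliser: 0.00423929 + 0.0461944 + 0.0274299 = 0.0778636
Responsibility of Population 1: 0.00423929 / 0.0778636 ≈ 0.0544

0.0544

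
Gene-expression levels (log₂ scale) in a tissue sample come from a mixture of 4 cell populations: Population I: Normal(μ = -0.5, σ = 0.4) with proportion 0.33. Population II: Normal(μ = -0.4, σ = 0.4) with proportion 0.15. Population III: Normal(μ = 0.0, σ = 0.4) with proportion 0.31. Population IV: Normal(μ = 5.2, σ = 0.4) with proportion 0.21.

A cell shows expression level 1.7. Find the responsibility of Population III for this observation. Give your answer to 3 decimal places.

0.993

P(component k | x) = w_k·f_k(x) / marginal(x), where marginal(x) = Σ_j w_j·f_j(x).
Component likelihoods at x = 1.7:
  L_I = (1/(0.4·√(2π)))·exp(−(1.7−-0.5)²/(2·0.4²)) = 0.997356·exp(-15.12500) = 2.69244e-07
  L_II = (1/(0.4·√(2π)))·exp(−(1.7−-0.4)²/(2·0.4²)) = 0.997356·exp(-13.78125) = 1.03212e-06
  L_III = (1/(0.4·√(2π)))·exp(−(1.7−0.0)²/(2·0.4²)) = 0.997356·exp(-9.03125) = 0.000119297
  L_IV = (1/(0.4·√(2π)))·exp(−(1.7−5.2)²/(2·0.4²)) = 0.997356·exp(-38.28125) = 2.36328e-17
Weight by the priors:
  w_I·L_I = 0.33 × 2.69244e-07 = 8.88505e-08
  w_II·L_II = 0.15 × 1.03212e-06 = 1.54818e-07
  w_III·L_III = 0.31 × 0.000119297 = 3.69819e-05
  w_IV·L_IV = 0.21 × 2.36328e-17 = 4.96288e-18
Marginal: 8.88505e-08 + 1.54818e-07 + 3.69819e-05 + 4.96288e-18 = 3.72256e-05
P(Population III | x) = 3.69819e-05 / 3.72256e-05 ≈ 0.993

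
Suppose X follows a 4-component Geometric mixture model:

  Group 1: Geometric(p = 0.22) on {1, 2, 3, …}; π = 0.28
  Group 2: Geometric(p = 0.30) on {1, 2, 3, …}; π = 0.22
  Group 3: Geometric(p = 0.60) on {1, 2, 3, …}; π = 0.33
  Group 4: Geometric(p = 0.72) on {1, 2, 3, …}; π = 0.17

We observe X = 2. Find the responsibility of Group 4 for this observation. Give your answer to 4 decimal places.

0.1650

Apply Bayes' rule: the posterior for each component is proportional to its prior times its likelihood at x.
Geometric probabilities:
  f_1 = 0.22·(1−0.22)^1 = 0.22·0.78 = 0.1716
  f_2 = 0.30·(1−0.30)^1 = 0.30·0.7 = 0.21
  f_3 = 0.60·(1−0.60)^1 = 0.60·0.4 = 0.24
  f_4 = 0.72·(1−0.72)^1 = 0.72·0.28 = 0.2016
Unnormalised posteriors:
  w_1·f_1 = 0.28 × 0.1716 = 0.048048
  w_2·f_2 = 0.22 × 0.21 = 0.0462
  w_3·f_3 = 0.33 × 0.24 = 0.0792
  w_4·f_4 = 0.17 × 0.2016 = 0.034272
Denominator: 0.048048 + 0.0462 + 0.0792 + 0.034272 = 0.20772
So the posterior for Group 4 is 0.034272 / 0.20772 ≈ 0.1650.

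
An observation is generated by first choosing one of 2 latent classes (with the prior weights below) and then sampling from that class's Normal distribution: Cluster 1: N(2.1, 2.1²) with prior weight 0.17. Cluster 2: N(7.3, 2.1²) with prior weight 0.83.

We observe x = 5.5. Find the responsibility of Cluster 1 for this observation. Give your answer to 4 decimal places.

Apply Bayes' rule: the posterior for each component is proportional to its prior times its likelihood at x.
Component likelihoods at x = 5.5:
  L_1 = (1/(2.1·√(2π)))·exp(−(5.5−2.1)²/(2·2.1²)) = 0.189973·exp(-1.31066) = 0.0512247
  L_2 = (1/(2.1·√(2π)))·exp(−(5.5−7.3)²/(2·2.1²)) = 0.189973·exp(-0.36735) = 0.131569
Prior × likelihood for each component:
  π_1·L_1 = 0.17 × 0.0512247 = 0.0087082
  π_2·L_2 = 0.83 × 0.131569 = 0.109202
Marginal: 0.0087082 + 0.109202 = 0.117911
So the posterior for Cluster 1 is 0.0087082 / 0.117911 ≈ 0.0739.

0.0739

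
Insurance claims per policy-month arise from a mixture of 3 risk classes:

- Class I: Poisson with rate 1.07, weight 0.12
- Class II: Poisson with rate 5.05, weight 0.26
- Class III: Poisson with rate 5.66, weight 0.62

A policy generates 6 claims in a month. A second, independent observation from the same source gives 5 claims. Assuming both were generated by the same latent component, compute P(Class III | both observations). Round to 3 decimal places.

P(component k | x) = π_k·f_k(x) / marginal(x), where marginal(x) = Σ_j π_j·f_j(x).
Since both observations come from the same component, the likelihood for component k is f_k(x₁)·f_k(x₂).
  p_I = [e^(−1.07)·1.07^6/6! = 0.000714949] × [0.00400906] = 2.86627e-06
  p_II = [e^(−5.05)·5.05^6/6! = 0.147648] × [0.175424] = 0.025901
  p_III = [e^(−5.66)·5.66^6/6! = 0.159023] × [0.168575] = 0.0268073
Unnormalised posteriors:
  π_I·p_I = 0.12 × 2.86627e-06 = 3.43953e-07
  π_II·p_II = 0.26 × 0.025901 = 0.00673427
  π_III·p_III = 0.62 × 0.0268073 = 0.0166205
Marginal: 3.43953e-07 + 0.00673427 + 0.0166205 = 0.0233552
Responsibility of Class III: 0.0166205 / 0.0233552 ≈ 0.712

0.712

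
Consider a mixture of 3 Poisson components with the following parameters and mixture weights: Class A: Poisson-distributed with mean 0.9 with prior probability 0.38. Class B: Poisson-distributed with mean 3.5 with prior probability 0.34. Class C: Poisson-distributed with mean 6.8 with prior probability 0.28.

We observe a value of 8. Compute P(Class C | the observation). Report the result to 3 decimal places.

By Bayes' theorem, P(k | x) = π_k f_k(x) / Σ_j π_j f_j(x).
Evaluate each component's likelihood at the observed value:
  p_A = 4.34065e-06
  p_B = 0.0168653
  p_C = 0.126284
Unnormalised posteriors:
  π_A·p_A = 0.38 × 4.34065e-06 = 1.64945e-06
  π_B·p_B = 0.34 × 0.0168653 = 0.00573419
  π_C·p_C = 0.28 × 0.126284 = 0.0353595
Normaliser: 1.64945e-06 + 0.00573419 + 0.0353595 = 0.0410954
Responsibility of Class C: 0.0353595 / 0.0410954 ≈ 0.860

0.860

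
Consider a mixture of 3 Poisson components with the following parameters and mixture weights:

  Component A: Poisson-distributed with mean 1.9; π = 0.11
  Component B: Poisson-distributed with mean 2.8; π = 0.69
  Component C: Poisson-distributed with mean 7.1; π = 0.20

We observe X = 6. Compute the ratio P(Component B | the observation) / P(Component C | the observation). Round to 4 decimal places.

0.9565

Only the two components matter; the odds are (π_i f_i(x)) / (π_j f_j(x)).
Poisson probabilities:
  L_A = e^(−1.9)·1.9^6/6! = 0.00977304
  L_B = e^(−2.8)·2.8^6/6! = 0.0406997
  L_C = e^(−7.1)·7.1^6/6! = 0.1468
Posterior odds = (π_B·L_B) / (π_C·L_C) = (0.69·0.0406997) / (0.20·0.1468) = 0.0280828 / 0.02936 ≈ 0.9565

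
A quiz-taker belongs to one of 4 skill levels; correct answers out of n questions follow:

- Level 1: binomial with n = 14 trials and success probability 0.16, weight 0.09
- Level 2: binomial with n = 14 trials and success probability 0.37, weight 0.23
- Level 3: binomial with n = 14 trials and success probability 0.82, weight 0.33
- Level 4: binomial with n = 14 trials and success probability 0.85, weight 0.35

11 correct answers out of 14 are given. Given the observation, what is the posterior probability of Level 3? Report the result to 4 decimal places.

0.5219

Posterior ∝ prior × likelihood, so P(k | x) ∝ P(Z=k) f_k(x); normalise over all components.
Component likelihoods at x = 11 correct answers out of 14:
  p_1 = 3.79541e-07
  p_2 = 0.00161935
  p_3 = 0.239261
  p_4 = 0.205581
Weight by the priors:
  P(Z=1)·p_1 = 0.09 × 3.79541e-07 = 3.41587e-08
  P(Z=2)·p_2 = 0.23 × 0.00161935 = 0.000372452
  P(Z=3)·p_3 = 0.33 × 0.239261 = 0.078956
  P(Z=4)·p_4 = 0.35 × 0.205581 = 0.0719534
Marginal: 3.41587e-08 + 0.000372452 + 0.078956 + 0.0719534 = 0.151282
P(Level 3 | data) = 0.078956 / 0.151282 ≈ 0.5219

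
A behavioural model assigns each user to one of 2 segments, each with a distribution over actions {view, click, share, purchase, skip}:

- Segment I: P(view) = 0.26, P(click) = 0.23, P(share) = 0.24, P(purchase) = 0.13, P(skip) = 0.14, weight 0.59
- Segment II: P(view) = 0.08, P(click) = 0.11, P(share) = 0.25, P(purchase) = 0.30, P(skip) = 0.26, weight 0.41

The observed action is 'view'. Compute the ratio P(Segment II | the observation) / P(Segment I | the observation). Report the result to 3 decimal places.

0.214

Since P(k|x) ∝ π_k f_k(x), the posterior odds are π_i f_i(x) / (π_j f_j(x)).
Component likelihoods at x = 'view':
  p_I = 0.26
  p_II = 0.08
0.0328 / 0.1534 ≈ 0.214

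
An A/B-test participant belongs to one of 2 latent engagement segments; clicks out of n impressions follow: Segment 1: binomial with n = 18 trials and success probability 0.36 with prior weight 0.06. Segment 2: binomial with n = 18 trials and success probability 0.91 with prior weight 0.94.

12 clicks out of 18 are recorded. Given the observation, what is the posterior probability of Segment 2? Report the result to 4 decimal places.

0.8918

Apply Bayes' rule: the posterior for each component is proportional to its prior times its likelihood at x.
Component likelihoods at x = 12 clicks out of 18:
  p_1 = 0.00604479
  p_2 = 0.00318144
Multiply by the mixture weights:
  P(Z=1)·p_1 = 0.06 × 0.00604479 = 0.000362688
  P(Z=2)·p_2 = 0.94 × 0.00318144 = 0.00299055
Evidence: 0.000362688 + 0.00299055 = 0.00335324
Responsibility of Segment 2: 0.00299055 / 0.00335324 ≈ 0.8918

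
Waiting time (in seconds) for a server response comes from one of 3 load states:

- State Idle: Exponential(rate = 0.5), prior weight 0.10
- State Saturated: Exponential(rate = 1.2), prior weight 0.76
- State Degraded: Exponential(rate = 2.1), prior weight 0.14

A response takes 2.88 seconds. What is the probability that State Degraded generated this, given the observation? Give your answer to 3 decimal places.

Posterior ∝ prior × likelihood, so P(k | x) ∝ w_k f_k(x); normalise over all components.
Exponential densities:
  f_Idle = 0.118464
  f_Saturated = 0.0378669
  f_Degraded = 0.00496142
Unnormalised posteriors:
  w_Idle·f_Idle = 0.10 × 0.118464 = 0.0118464
  w_Saturated·f_Saturated = 0.76 × 0.0378669 = 0.0287788
  w_Degraded·f_Degraded = 0.14 × 0.00496142 = 0.000694599
Normaliser: 0.0118464 + 0.0287788 + 0.000694599 = 0.0413198
Responsibility of State Degraded: 0.000694599 / 0.0413198 ≈ 0.017

0.017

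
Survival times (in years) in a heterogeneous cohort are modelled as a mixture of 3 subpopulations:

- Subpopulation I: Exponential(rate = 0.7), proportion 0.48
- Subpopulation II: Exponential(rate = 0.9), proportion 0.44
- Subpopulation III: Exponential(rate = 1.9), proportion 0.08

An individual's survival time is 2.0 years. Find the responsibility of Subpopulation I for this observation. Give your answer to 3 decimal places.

Apply Bayes' rule: the posterior for each component is proportional to its prior times its likelihood at x.
Evaluate each component's likelihood at the observed value:
  p_I = 0.172618
  p_II = 0.148769
  p_III = 0.0425045
Weight by the priors:
  π_I·p_I = 0.48 × 0.172618 = 0.0828566
  π_II·p_II = 0.44 × 0.148769 = 0.0654584
  π_III·p_III = 0.08 × 0.0425045 = 0.00340036
Normaliser: 0.0828566 + 0.0654584 + 0.00340036 = 0.151715
P(Subpopulation I | the observation) ≈ 0.546

0.546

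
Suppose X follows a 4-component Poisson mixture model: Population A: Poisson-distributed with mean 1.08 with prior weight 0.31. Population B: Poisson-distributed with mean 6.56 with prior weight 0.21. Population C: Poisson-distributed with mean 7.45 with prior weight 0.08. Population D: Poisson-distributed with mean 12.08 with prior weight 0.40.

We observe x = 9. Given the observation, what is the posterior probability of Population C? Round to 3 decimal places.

The responsibility of component k is w_k f_k(x) divided by Σ_j w_j f_j(x).
Component likelihoods at x = 9:
  f_A = 1.87074e-06
  f_B = 0.0877808
  f_C = 0.113279
  f_D = 0.0856174
Multiply by the mixture weights:
  w_A·f_A = 0.31 × 1.87074e-06 = 5.79928e-07
  w_B·f_B = 0.21 × 0.0877808 = 0.018434
  w_C·f_C = 0.08 × 0.113279 = 0.00906232
  w_D·f_D = 0.40 × 0.0856174 = 0.034247
Sum: 5.79928e-07 + 0.018434 + 0.00906232 + 0.034247 = 0.0617438
P(Population C | x) = 0.00906232 / 0.0617438 ≈ 0.147

0.147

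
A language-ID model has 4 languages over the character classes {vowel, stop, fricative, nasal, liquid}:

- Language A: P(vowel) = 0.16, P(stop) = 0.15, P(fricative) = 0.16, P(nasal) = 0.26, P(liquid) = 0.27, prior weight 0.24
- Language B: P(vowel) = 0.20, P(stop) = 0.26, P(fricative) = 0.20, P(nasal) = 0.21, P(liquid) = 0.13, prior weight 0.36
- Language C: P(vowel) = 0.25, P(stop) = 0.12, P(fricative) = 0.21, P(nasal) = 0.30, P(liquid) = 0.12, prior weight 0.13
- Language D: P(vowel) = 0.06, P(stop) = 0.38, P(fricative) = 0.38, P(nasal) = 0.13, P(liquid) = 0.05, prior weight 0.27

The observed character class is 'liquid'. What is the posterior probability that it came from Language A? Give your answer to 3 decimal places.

P(component k | x) = π_k·f_k(x) / marginal(x), where marginal(x) = Σ_j π_j·f_j(x).
Categorical probabilities:
  L_A = P(liquid | comp) = 0.27
  L_B = P(liquid | comp) = 0.13
  L_C = P(liquid | comp) = 0.12
  L_D = P(liquid | comp) = 0.05
Weight by the priors:
  π_A·L_A = 0.24 × 0.27 = 0.0648
  π_B·L_B = 0.36 × 0.13 = 0.0468
  π_C·L_C = 0.13 × 0.12 = 0.0156
  π_D·L_D = 0.27 × 0.05 = 0.0135
Evidence: 0.0648 + 0.0468 + 0.0156 + 0.0135 = 0.1407
Responsibility of Language A: 0.0648 / 0.1407 ≈ 0.461

0.461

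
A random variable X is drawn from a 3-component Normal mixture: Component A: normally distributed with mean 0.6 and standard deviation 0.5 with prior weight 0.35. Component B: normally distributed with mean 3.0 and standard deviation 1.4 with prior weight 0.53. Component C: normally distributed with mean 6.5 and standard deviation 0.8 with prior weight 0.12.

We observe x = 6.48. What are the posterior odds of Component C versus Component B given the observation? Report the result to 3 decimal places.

Since P(k|x) ∝ w_k f_k(x), the posterior odds are w_i f_i(x) / (w_j f_j(x)).
Normal densities:
  f_A = 7.43015e-31
  f_B = 0.0129741
  f_C = 0.498522
Odds = (0.12/0.53) × (0.498522/0.0129741) = 0.226415 × 38.4243 ≈ 8.700

8.700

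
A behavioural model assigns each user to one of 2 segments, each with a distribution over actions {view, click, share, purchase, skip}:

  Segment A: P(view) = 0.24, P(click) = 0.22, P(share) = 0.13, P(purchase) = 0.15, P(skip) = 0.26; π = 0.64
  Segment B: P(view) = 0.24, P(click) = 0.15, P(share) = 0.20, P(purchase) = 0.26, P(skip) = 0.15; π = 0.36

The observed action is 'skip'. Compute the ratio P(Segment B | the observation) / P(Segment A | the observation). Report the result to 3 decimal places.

0.325

The posterior odds equal the prior odds times the likelihood ratio: (π_i/π_j)·(f_i(x)/f_j(x)).
Component likelihoods at x = 'skip':
  p_A = P(skip | comp) = 0.26
  p_B = P(skip | comp) = 0.15
Posterior odds = (π_B·p_B) / (π_A·p_A) = (0.36·0.15) / (0.64·0.26) = 0.054 / 0.1664 ≈ 0.325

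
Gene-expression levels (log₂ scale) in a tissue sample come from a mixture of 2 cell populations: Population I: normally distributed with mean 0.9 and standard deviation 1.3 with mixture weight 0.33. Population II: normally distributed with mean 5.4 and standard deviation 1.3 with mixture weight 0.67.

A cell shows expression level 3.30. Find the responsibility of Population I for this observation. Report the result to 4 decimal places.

0.2483

Apply Bayes' rule: the posterior for each component is proportional to its prior times its likelihood at x.
Component likelihoods at x = 3.30:
  f_I = (1/(1.3·√(2π)))·exp(−(3.30−0.9)²/(2·1.3²)) = 0.306879·exp(-1.70414) = 0.05583
  f_II = (1/(1.3·√(2π)))·exp(−(3.30−5.4)²/(2·1.3²)) = 0.306879·exp(-1.30473) = 0.0832392
Prior × likelihood for each component:
  w_I·f_I = 0.33 × 0.05583 = 0.0184239
  w_II·f_II = 0.67 × 0.0832392 = 0.0557703
Marginal: 0.0184239 + 0.0557703 = 0.0741942
P(Population I | 3.30) ≈ 0.2483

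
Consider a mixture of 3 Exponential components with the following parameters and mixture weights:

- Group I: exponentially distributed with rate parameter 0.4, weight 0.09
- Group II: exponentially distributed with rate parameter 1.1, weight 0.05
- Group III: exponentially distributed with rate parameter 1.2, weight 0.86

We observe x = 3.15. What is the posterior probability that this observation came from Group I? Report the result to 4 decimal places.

0.2878

The responsibility of component k is π_k f_k(x) divided by Σ_j π_j f_j(x).
Component likelihoods at x = 3.15:
  L_I = 0.113462
  L_II = 0.0344003
  L_III = 0.0273872
Weight by the priors:
  π_I·L_I = 0.09 × 0.113462 = 0.0102115
  π_II·L_II = 0.05 × 0.0344003 = 0.00172002
  π_III·L_III = 0.86 × 0.0273872 = 0.023553
Normaliser: 0.0102115 + 0.00172002 + 0.023553 = 0.0354846
P(Group I | the observation) = 0.0102115 / 0.0354846 ≈ 0.2878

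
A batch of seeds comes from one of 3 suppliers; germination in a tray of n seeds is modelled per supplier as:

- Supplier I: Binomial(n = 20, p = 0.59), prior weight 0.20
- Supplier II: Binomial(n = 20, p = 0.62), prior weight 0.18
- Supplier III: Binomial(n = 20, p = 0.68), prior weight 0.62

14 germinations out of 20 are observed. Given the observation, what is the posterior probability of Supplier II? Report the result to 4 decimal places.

Apply Bayes' rule: the posterior for each component is proportional to its prior times its likelihood at x.
Component likelihoods at x = 14 germinations out of 20:
  p_I = C(20,14)·0.59^14·0.41^6 = 38760·0.000619339·0.0047501 = 0.114029
  p_II = C(20,14)·0.62^14·0.38^6 = 38760·0.00124018·0.00301094 = 0.144733
  p_III = C(20,14)·0.68^14·0.32^6 = 38760·0.00451986·0.00107374 = 0.188108
Multiply by the mixture weights:
  w_I·p_I = 0.20 × 0.114029 = 0.0228058
  w_II·p_II = 0.18 × 0.144733 = 0.026052
  w_III·p_III = 0.62 × 0.188108 = 0.116627
Normaliser: 0.0228058 + 0.026052 + 0.116627 = 0.165485
Responsibility of Supplier II: 0.026052 / 0.165485 ≈ 0.1574

0.1574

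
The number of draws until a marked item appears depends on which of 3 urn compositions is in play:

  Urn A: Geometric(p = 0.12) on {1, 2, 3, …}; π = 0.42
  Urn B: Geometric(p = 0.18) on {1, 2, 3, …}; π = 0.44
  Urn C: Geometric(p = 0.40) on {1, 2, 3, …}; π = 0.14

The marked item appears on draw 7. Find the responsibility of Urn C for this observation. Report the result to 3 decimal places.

P(component k | x) = P(Z=k)·f_k(x) / marginal(x), where marginal(x) = Σ_j P(Z=j)·f_j(x).
Geometric probabilities:
  f_A = 0.0557285
  f_B = 0.0547212
  f_C = 0.0186624
Prior × likelihood for each component:
  P(Z=A)·f_A = 0.42 × 0.0557285 = 0.023406
  P(Z=B)·f_B = 0.44 × 0.0547212 = 0.0240773
  P(Z=C)·f_C = 0.14 × 0.0186624 = 0.00261274
Normaliser: 0.023406 + 0.0240773 + 0.00261274 = 0.050096
P(Urn C | x) ≈ 0.052

0.052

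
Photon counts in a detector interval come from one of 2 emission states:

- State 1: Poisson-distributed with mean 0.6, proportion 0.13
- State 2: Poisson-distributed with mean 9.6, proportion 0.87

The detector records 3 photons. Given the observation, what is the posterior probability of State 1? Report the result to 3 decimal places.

0.228

Posterior ∝ prior × likelihood, so P(k | x) ∝ π_k f_k(x); normalise over all components.
Component likelihoods at x = 3 photons:
  L_1 = 0.0197572
  L_2 = 0.00998701
Multiply by the mixture weights:
  π_1·L_1 = 0.13 × 0.0197572 = 0.00256844
  π_2·L_2 = 0.87 × 0.00998701 = 0.0086887
Marginal: 0.00256844 + 0.0086887 = 0.0112571
P(State 1 | x) = 0.00256844 / 0.0112571 ≈ 0.228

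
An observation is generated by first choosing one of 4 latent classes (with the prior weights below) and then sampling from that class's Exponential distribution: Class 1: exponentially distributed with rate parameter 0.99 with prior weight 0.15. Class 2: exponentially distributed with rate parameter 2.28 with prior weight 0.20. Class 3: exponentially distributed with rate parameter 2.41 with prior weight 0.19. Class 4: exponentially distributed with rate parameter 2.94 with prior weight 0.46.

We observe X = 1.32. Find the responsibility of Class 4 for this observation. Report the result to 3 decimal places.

0.255

Posterior ∝ prior × likelihood, so P(k | x) ∝ π_k f_k(x); normalise over all components.
Evaluate each component's likelihood at the observed value:
  p_1 = 0.99·e^(−0.99·1.32) = 0.99·e^(−1.3068) = 0.267978
  p_2 = 2.28·e^(−2.28·1.32) = 2.28·e^(−3.0096) = 0.11243
  p_3 = 2.41·e^(−2.41·1.32) = 2.41·e^(−3.1812) = 0.100101
  p_4 = 2.94·e^(−2.94·1.32) = 2.94·e^(−3.8808) = 0.0606649
Multiply by the mixture weights:
  π_1·p_1 = 0.15 × 0.267978 = 0.0401967
  π_2·p_2 = 0.20 × 0.11243 = 0.022486
  π_3·p_3 = 0.19 × 0.100101 = 0.0190192
  π_4·p_4 = 0.46 × 0.0606649 = 0.0279058
Denominator: 0.0401967 + 0.022486 + 0.0190192 + 0.0279058 = 0.109608
So the posterior for Class 4 is 0.0279058 / 0.109608 ≈ 0.255.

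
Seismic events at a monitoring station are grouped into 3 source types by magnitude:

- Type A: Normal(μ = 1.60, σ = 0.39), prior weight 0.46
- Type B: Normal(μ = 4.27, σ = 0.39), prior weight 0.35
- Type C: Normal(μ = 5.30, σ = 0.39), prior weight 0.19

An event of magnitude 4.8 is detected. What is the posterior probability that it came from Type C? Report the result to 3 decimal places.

0.375

Posterior ∝ prior × likelihood, so P(k | x) ∝ π_k f_k(x); normalise over all components.
Normal densities:
  L_A = (1/(0.39·√(2π)))·exp(−(4.8−1.60)²/(2·0.39²)) = 1.022929·exp(-33.66206) = 2.45808e-15
  L_B = (1/(0.39·√(2π)))·exp(−(4.8−4.27)²/(2·0.39²)) = 1.022929·exp(-0.92341) = 0.406271
  L_C = (1/(0.39·√(2π)))·exp(−(4.8−5.30)²/(2·0.39²)) = 1.022929·exp(-0.82183) = 0.449708
Multiply by the mixture weights:
  π_A·L_A = 0.46 × 2.45808e-15 = 1.13072e-15
  π_B·L_B = 0.35 × 0.406271 = 0.142195
  π_C·L_C = 0.19 × 0.449708 = 0.0854444
Normaliser: 1.13072e-15 + 0.142195 + 0.0854444 = 0.227639
So the posterior for Type C is 0.0854444 / 0.227639 ≈ 0.375.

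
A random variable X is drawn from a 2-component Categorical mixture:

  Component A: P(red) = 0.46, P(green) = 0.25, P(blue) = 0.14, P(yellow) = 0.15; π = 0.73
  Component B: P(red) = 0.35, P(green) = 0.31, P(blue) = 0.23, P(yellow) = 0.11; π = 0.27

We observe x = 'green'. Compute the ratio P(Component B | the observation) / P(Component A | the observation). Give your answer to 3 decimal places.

The posterior odds equal the prior odds times the likelihood ratio: (P(Z=i)/P(Z=j))·(f_i(x)/f_j(x)).
Component likelihoods at x = 'green':
  p_A = P(green | comp) = 0.25
  p_B = P(green | comp) = 0.31
0.0837 / 0.1825 ≈ 0.459

0.459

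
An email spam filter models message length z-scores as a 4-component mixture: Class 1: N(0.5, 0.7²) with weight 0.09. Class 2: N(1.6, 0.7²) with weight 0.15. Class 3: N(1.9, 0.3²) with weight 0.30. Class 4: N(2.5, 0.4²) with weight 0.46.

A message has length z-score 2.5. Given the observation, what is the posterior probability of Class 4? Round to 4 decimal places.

0.8326

The responsibility of component k is w_k f_k(x) divided by Σ_j w_j f_j(x).
Component likelihoods at x = 2.5:
  p_1 = 0.00962014
  p_2 = 0.249376
  p_3 = 0.17997
  p_4 = 0.997356
Weight by the priors:
  w_1·p_1 = 0.09 × 0.00962014 = 0.000865813
  w_2·p_2 = 0.15 × 0.249376 = 0.0374064
  w_3·p_3 = 0.30 × 0.17997 = 0.053991
  w_4·p_4 = 0.46 × 0.997356 = 0.458784
Evidence: 0.000865813 + 0.0374064 + 0.053991 + 0.458784 = 0.551047
Responsibility of Class 4: 0.458784 / 0.551047 ≈ 0.8326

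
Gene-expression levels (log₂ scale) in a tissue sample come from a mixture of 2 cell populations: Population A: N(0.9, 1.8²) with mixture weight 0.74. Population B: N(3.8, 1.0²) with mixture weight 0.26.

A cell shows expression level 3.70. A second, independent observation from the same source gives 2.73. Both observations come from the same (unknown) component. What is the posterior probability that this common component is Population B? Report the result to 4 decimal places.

By Bayes' theorem, P(k | x) = π_k f_k(x) / Σ_j π_j f_j(x).
Since both observations come from the same component, the likelihood for component k is f_k(x₁)·f_k(x₂).
  f_A = [0.066099] × [0.132188] = 0.00873749
  f_B = [0.396953] × [0.22506] = 0.0893381
Prior × likelihood for each component:
  π_A·f_A = 0.74 × 0.00873749 = 0.00646574
  π_B·f_B = 0.26 × 0.0893381 = 0.0232279
Marginal: 0.00646574 + 0.0232279 = 0.0296937
So the posterior for Population B is 0.0232279 / 0.0296937 ≈ 0.7823.

0.7823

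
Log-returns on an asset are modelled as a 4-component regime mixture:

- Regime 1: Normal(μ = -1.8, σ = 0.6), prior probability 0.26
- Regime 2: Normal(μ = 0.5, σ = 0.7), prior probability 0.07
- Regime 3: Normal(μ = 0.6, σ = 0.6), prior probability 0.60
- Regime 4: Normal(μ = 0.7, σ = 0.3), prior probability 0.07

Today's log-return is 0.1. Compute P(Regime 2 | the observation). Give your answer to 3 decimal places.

0.103

Apply Bayes' rule: the posterior for each component is proportional to its prior times its likelihood at x.
Component likelihoods at x = 0.1:
  f_1 = (1/(0.6·√(2π)))·exp(−(0.1−-1.8)²/(2·0.6²)) = 0.664904·exp(-5.01389) = 0.00441829
  f_2 = (1/(0.7·√(2π)))·exp(−(0.1−0.5)²/(2·0.7²)) = 0.569918·exp(-0.16327) = 0.484068
  f_3 = (1/(0.6·√(2π)))·exp(−(0.1−0.6)²/(2·0.6²)) = 0.664904·exp(-0.34722) = 0.469853
  f_4 = (1/(0.3·√(2π)))·exp(−(0.1−0.7)²/(2·0.3²)) = 1.329808·exp(-2.00000) = 0.17997
Multiply by the mixture weights:
  w_1·f_1 = 0.26 × 0.00441829 = 0.00114876
  w_2·f_2 = 0.07 × 0.484068 = 0.0338848
  w_3·f_3 = 0.60 × 0.469853 = 0.281912
  w_4·f_4 = 0.07 × 0.17997 = 0.0125979
Marginal: 0.00114876 + 0.0338848 + 0.281912 + 0.0125979 = 0.329543
P(Regime 2 | 0.1) ≈ 0.103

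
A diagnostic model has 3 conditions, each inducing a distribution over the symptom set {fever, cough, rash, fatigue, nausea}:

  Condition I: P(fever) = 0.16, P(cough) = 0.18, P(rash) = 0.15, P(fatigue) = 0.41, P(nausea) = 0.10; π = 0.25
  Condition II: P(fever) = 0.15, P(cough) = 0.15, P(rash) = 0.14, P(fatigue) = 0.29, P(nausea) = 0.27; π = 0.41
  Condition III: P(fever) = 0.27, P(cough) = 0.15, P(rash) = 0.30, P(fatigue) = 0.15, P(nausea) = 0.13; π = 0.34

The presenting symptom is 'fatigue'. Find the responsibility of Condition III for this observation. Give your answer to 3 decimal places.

Posterior ∝ prior × likelihood, so P(k | x) ∝ w_k f_k(x); normalise over all components.
Evaluate each component's likelihood at the observed value:
  L_I = 0.41
  L_II = 0.29
  L_III = 0.15
Multiply by the mixture weights:
  w_I·L_I = 0.25 × 0.41 = 0.1025
  w_II·L_II = 0.41 × 0.29 = 0.1189
  w_III·L_III = 0.34 × 0.15 = 0.051
Evidence: 0.1025 + 0.1189 + 0.051 = 0.2724
So the posterior for Condition III is 0.051 / 0.2724 ≈ 0.187.

0.187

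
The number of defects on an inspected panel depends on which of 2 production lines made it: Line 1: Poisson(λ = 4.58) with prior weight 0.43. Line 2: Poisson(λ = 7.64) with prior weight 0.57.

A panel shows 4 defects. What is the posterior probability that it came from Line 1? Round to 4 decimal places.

The responsibility of component k is π_k f_k(x) divided by Σ_j π_j f_j(x).
Component likelihoods at x = 4 defects:
  p_1 = 0.18801
  p_2 = 0.0682578
Multiply by the mixture weights:
  π_1·p_1 = 0.43 × 0.18801 = 0.0808445
  π_2·p_2 = 0.57 × 0.0682578 = 0.038907
Sum: 0.0808445 + 0.038907 = 0.119751
P(Line 1 | x) ≈ 0.6751

0.6751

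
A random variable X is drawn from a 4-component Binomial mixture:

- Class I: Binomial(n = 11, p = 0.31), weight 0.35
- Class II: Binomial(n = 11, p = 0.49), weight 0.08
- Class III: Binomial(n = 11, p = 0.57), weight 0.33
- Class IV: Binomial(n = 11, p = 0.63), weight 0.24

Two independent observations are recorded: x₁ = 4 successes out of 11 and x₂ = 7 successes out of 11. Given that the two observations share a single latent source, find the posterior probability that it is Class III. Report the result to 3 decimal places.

By Bayes' theorem, P(k | x) = π_k f_k(x) / Σ_j π_j f_j(x).
Since both observations come from the same component, the likelihood for component k is f_k(x₁)·f_k(x₂).
  f_I = [C(11,4)·0.31^4·0.69^7 = 330·0.00923521·0.0744635 = 0.226936] × [0.0205798] = 0.00467032
  f_II = [C(11,4)·0.49^4·0.51^7 = 330·0.057648·0.00897411 = 0.170722] × [0.151414] = 0.0258498
  f_III = [C(11,4)·0.57^4·0.43^7 = 330·0.10556·0.00271819 = 0.0946875] × [0.220552] = 0.0208835
  f_IV = [C(11,4)·0.63^4·0.37^7 = 330·0.15753·0.000949319 = 0.0493501] × [0.243615] = 0.0120224
Multiply by the mixture weights:
  π_I·f_I = 0.35 × 0.00467032 = 0.00163461
  π_II·f_II = 0.08 × 0.0258498 = 0.00206798
  π_III·f_III = 0.33 × 0.0208835 = 0.00689157
  π_IV·f_IV = 0.24 × 0.0120224 = 0.00288539
Normaliser: 0.00163461 + 0.00206798 + 0.00689157 + 0.00288539 = 0.0134796
P(Class III | x₁,x₂) ≈ 0.511

0.511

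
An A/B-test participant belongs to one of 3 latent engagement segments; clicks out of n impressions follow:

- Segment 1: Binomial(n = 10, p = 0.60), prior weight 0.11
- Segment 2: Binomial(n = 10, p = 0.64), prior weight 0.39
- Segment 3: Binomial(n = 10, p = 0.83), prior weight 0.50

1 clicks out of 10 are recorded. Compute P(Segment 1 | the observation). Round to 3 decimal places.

0.405

The responsibility of component k is w_k f_k(x) divided by Σ_j w_j f_j(x).
Component likelihoods at x = 1 clicks out of 10:
  f_1 = 0.00157286
  f_2 = 0.000649984
  f_3 = 9.84279e-07
Prior × likelihood for each component:
  w_1·f_1 = 0.11 × 0.00157286 = 0.000173015
  w_2·f_2 = 0.39 × 0.000649984 = 0.000253494
  w_3·f_3 = 0.50 × 9.84279e-07 = 4.9214e-07
Marginal: 0.000173015 + 0.000253494 + 4.9214e-07 = 0.000427001
Responsibility of Segment 1: 0.000173015 / 0.000427001 ≈ 0.405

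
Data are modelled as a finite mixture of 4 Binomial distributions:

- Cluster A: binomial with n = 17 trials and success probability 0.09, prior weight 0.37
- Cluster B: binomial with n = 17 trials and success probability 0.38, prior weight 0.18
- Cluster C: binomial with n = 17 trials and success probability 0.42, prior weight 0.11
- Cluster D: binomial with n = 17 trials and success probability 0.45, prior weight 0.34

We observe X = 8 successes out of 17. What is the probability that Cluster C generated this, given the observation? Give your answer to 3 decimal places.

Apply Bayes' rule: the posterior for each component is proportional to its prior times its likelihood at x.
Evaluate each component's likelihood at the observed value:
  p_A = C(17,8)·0.09^8·0.91^9 = 24310·4.30467e-09·0.42793 = 4.47814e-05
  p_B = C(17,8)·0.38^8·0.62^9 = 24310·0.000434779·0.0135371 = 0.14308
  p_C = C(17,8)·0.42^8·0.58^9 = 24310·0.000968265·0.00742766 = 0.174836
  p_D = C(17,8)·0.45^8·0.55^9 = 24310·0.00168151·0.00460537 = 0.188256
Multiply by the mixture weights:
  P(Z=A)·p_A = 0.37 × 4.47814e-05 = 1.65691e-05
  P(Z=B)·p_B = 0.18 × 0.14308 = 0.0257544
  P(Z=C)·p_C = 0.11 × 0.174836 = 0.019232
  P(Z=D)·p_D = 0.34 × 0.188256 = 0.0640071
Marginal: 1.65691e-05 + 0.0257544 + 0.019232 + 0.0640071 = 0.10901
Responsibility of Cluster C: 0.019232 / 0.10901 ≈ 0.176

0.176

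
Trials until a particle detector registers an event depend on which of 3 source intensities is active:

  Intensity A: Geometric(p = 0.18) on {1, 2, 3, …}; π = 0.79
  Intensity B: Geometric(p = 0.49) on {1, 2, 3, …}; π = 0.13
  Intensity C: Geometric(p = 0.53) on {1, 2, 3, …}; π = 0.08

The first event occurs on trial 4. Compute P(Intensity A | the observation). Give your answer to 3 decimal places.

P(component k | x) = w_k·f_k(x) / marginal(x), where marginal(x) = Σ_j w_j·f_j(x).
Component likelihoods at x = 4:
  L_A = 0.0992462
  L_B = 0.064999
  L_C = 0.0550262
Weight by the priors:
  w_A·L_A = 0.79 × 0.0992462 = 0.0784045
  w_B·L_B = 0.13 × 0.064999 = 0.00844987
  w_C·L_C = 0.08 × 0.0550262 = 0.0044021
Evidence: 0.0784045 + 0.00844987 + 0.0044021 = 0.0912565
P(Intensity A | 4) = 0.0784045 / 0.0912565 ≈ 0.859

0.859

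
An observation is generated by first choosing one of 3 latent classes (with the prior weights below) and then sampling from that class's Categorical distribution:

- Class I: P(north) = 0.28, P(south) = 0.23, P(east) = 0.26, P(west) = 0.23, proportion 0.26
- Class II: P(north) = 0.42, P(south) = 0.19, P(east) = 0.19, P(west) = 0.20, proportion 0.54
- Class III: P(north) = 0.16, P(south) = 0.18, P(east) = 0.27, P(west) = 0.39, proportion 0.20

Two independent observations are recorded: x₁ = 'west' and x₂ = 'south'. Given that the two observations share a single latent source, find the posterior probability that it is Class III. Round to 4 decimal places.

Apply Bayes' rule: the posterior for each component is proportional to its prior times its likelihood at x.
Since both observations come from the same component, the likelihood for component k is f_k(x₁)·f_k(x₂).
  L_I = [P(west | comp) = 0.23] × [0.23] = 0.0529
  L_II = [P(west | comp) = 0.20] × [0.19] = 0.038
  L_III = [P(west | comp) = 0.39] × [0.18] = 0.0702
Unnormalised posteriors:
  π_I·L_I = 0.26 × 0.0529 = 0.013754
  π_II·L_II = 0.54 × 0.038 = 0.02052
  π_III·L_III = 0.20 × 0.0702 = 0.01404
Marginal: 0.013754 + 0.02052 + 0.01404 = 0.048314
So the posterior for Class III is 0.01404 / 0.048314 ≈ 0.2906.

0.2906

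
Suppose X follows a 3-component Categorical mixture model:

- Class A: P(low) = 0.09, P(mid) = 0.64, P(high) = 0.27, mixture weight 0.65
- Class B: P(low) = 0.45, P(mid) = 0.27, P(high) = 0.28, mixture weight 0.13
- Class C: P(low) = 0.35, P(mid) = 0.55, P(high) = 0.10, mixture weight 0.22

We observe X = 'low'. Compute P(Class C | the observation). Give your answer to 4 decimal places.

The responsibility of component k is π_k f_k(x) divided by Σ_j π_j f_j(x).
Categorical probabilities:
  L_A = 0.09
  L_B = 0.45
  L_C = 0.35
Multiply by the mixture weights:
  π_A·L_A = 0.65 × 0.09 = 0.0585
  π_B·L_B = 0.13 × 0.45 = 0.0585
  π_C·L_C = 0.22 × 0.35 = 0.077
Sum: 0.0585 + 0.0585 + 0.077 = 0.194
Responsibility of Class C: 0.077 / 0.194 ≈ 0.3969

0.3969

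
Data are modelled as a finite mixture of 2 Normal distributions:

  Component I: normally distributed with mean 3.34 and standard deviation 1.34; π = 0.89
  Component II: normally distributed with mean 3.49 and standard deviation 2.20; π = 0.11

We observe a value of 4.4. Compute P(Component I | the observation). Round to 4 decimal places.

Posterior ∝ prior × likelihood, so P(k | x) ∝ π_k f_k(x); normalise over all components.
Component likelihoods at x = 4.4:
  L_I = (1/(1.34·√(2π)))·exp(−(4.4−3.34)²/(2·1.34²)) = 0.297718·exp(-0.31288) = 0.217733
  L_II = (1/(2.20·√(2π)))·exp(−(4.4−3.49)²/(2·2.20²)) = 0.181337·exp(-0.08555) = 0.166469
Prior × likelihood for each component:
  π_I·L_I = 0.89 × 0.217733 = 0.193783
  π_II·L_II = 0.11 × 0.166469 = 0.0183116
Evidence: 0.193783 + 0.0183116 = 0.212094
P(Component I | the observation) ≈ 0.9137

0.9137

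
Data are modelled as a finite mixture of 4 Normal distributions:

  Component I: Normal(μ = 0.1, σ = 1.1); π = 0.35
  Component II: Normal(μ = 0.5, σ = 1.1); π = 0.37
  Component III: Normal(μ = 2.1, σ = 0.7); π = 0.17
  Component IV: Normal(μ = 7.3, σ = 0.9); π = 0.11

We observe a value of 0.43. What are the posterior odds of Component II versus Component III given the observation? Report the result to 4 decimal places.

Since P(k|x) ∝ w_k f_k(x), the posterior odds are w_i f_i(x) / (w_j f_j(x)).
Component likelihoods at x = 0.43:
  f_I = 0.346716
  f_II = 0.361941
  f_III = 0.0331047
  f_IV = 9.86235e-14
0.133918 / 0.0056278 ≈ 23.7958

23.7958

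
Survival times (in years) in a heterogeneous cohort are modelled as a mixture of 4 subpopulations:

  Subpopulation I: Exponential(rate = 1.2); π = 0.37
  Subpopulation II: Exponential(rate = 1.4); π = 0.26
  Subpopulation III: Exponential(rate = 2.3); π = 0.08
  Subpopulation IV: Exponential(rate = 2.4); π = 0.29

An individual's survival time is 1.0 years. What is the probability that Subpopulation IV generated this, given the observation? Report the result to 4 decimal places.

0.2070

The responsibility of component k is π_k f_k(x) divided by Σ_j π_j f_j(x).
Exponential densities:
  L_I = 1.2·e^(−1.2·1.0) = 1.2·e^(−1.2000) = 0.361433
  L_II = 1.4·e^(−1.4·1.0) = 1.4·e^(−1.4000) = 0.345236
  L_III = 2.3·e^(−2.3·1.0) = 2.3·e^(−2.3000) = 0.230595
  L_IV = 2.4·e^(−2.4·1.0) = 2.4·e^(−2.4000) = 0.217723
Multiply by the mixture weights:
  π_I·L_I = 0.37 × 0.361433 = 0.13373
  π_II·L_II = 0.26 × 0.345236 = 0.0897613
  π_III·L_III = 0.08 × 0.230595 = 0.0184476
  π_IV·L_IV = 0.29 × 0.217723 = 0.0631397
Sum: 0.13373 + 0.0897613 + 0.0184476 + 0.0631397 = 0.305079
Responsibility of Subpopulation IV: 0.0631397 / 0.305079 ≈ 0.2070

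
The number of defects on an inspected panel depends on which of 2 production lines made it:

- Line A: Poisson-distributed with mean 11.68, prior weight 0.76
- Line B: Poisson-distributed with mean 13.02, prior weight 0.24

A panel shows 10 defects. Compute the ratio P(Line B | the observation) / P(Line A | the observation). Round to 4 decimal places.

0.2450

Posterior odds = (π_i f_i(x)) / (π_j f_j(x)); the normalising sum cancels.
Poisson probabilities:
  p_A = e^(−11.68)·11.68^10/10! = 0.110181
  p_B = e^(−13.02)·13.02^10/10! = 0.0854737
0.0205137 / 0.0837374 ≈ 0.2450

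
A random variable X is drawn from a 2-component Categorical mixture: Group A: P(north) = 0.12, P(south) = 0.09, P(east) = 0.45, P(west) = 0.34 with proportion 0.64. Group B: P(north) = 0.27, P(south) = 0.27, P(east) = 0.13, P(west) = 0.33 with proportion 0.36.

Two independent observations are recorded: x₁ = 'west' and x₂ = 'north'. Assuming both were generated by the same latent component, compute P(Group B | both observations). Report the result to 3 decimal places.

0.551

The responsibility of component k is π_k f_k(x) divided by Σ_j π_j f_j(x).
Since both observations come from the same component, the likelihood for component k is f_k(x₁)·f_k(x₂).
  p_A = [P(west | comp) = 0.34] × [0.12] = 0.0408
  p_B = [P(west | comp) = 0.33] × [0.27] = 0.0891
Weight by the priors:
  π_A·p_A = 0.64 × 0.0408 = 0.026112
  π_B·p_B = 0.36 × 0.0891 = 0.032076
Marginal: 0.026112 + 0.032076 = 0.058188
Responsibility of Group B: 0.032076 / 0.058188 ≈ 0.551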